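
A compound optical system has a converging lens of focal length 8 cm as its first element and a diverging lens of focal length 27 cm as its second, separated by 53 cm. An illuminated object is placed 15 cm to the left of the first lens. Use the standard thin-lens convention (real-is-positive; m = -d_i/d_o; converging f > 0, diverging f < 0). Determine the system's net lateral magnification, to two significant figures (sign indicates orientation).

Lens 1: 1/d_i1 = 1/f_1 - 1/d_o1 = 1/8 - 1/15 = 0.05833 cm^-1, so d_i1 = 17.143 cm.
m_1 = -(17.143)/15 = -1.1429.
That image sits 35.857 cm in front of the second lens, so d_o2 = 35.857 cm.
Lens 2: 1/d_i2 = 1/f_2 - 1/d_o2 = 1/(-27) - 1/(35.857) = -0.06493 cm^-1, so d_i2 = -15.402 cm.
m_2 = -(-15.402)/(35.857) = 0.4295.
Overall magnification: m = m_1 m_2 = -0.4909.

-0.49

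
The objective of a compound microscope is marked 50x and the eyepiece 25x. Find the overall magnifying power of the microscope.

The overall magnification of a compound microscope is the product of the objective and eyepiece magnifications:
M = M_obj x M_eye = 50 x 25 = 1250.

1250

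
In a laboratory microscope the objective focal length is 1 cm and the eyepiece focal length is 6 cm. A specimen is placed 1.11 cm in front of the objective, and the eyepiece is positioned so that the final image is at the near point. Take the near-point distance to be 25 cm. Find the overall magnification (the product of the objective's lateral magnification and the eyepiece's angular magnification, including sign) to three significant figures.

Objective: 1/d_i = 1/f_obj - 1/d_o = 1/1 - 1/1.11 = 0.09910 cm^-1, so d_i = 10.091 cm.
m_obj = -d_i/d_o = -10.091/1.11 = -9.091.
Eyepiece angular magnification (image at near point): M_eye = 1 + D/f_e = 1 + 25/6 = 5.167.
Overall M = m_obj x M_eye = (-9.091)(5.167) = -46.97.

-47.0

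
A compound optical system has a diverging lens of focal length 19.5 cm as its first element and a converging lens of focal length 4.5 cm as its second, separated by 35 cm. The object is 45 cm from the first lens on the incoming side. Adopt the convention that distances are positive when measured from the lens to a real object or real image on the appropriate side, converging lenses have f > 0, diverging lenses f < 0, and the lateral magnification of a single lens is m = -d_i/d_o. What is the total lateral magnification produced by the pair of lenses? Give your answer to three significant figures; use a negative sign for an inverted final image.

-0.0308

First lens: d_i1 = 1/(1/(-19.5) - 1/45) = -13.605 cm.
m_1 = -(-13.605)/45 = 0.3023.
The intermediate image is virtual, 13.605 cm to the left of lens 1, so d_o2 = L - d_i1 = 35 - (-13.605) = 48.605 cm.
Second lens: d_i2 = 1/(1/4.5 - 1/(48.605)) = 4.959 cm.
m_2 = -(4.959)/(48.605) = -0.1020.
Overall magnification: m = m_1 m_2 = -0.0308.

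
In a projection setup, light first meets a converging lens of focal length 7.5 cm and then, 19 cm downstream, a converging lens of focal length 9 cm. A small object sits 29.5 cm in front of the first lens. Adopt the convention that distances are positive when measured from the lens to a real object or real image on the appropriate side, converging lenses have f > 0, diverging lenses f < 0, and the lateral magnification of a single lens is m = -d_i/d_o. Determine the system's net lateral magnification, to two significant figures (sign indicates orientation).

-54

Lens 1: 1/d_i1 = 1/f_1 - 1/d_o1 = 1/7.5 - 1/29.5 = 0.09944 cm^-1, so d_i1 = 10.057 cm.
m_1 = -(10.057)/29.5 = -0.3409.
That image sits 8.943 cm in front of the second lens, so d_o2 = 8.943 cm.
Lens 2: 1/d_i2 = 1/f_2 - 1/d_o2 = 1/9 - 1/(8.943) = -0.00071 cm^-1, so d_i2 = -1416.600 cm.
m_2 = -(-1416.600)/(8.943) = 158.4000.
Total m = m_1 x m_2 = (-0.3409)(158.4000) = -54.0000.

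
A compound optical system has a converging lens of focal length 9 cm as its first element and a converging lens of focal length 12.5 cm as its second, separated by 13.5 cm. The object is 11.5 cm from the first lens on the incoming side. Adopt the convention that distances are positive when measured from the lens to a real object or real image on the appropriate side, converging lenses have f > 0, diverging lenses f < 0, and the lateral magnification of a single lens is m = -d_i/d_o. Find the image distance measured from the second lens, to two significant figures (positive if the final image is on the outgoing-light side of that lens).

Lens 1: 1/d_i1 = 1/f_1 - 1/d_o1 = 1/9 - 1/11.5 = 0.02415 cm^-1, so d_i1 = 41.400 cm.
This image would form 41.400 cm past lens 1, i.e. 27.900 cm beyond lens 2, so it is a virtual object for lens 2: d_o2 = 13.5 - 41.400 = -27.900 cm.
Lens 2: 1/d_i2 = 1/f_2 - 1/d_o2 = 1/12.5 - 1/(-27.900) = 0.11584 cm^-1, so d_i2 = 8.632 cm.

8.6 cm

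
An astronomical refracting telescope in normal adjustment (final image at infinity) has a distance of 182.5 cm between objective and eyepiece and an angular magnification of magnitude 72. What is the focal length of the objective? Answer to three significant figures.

In normal adjustment the tube length equals f_obj + f_eye and |M| = f_obj/f_eye.
So f_obj = 72 f_eye and 72 f_eye + f_eye = 182.5 cm, giving f_eye = 182.5/73 = 2.500 cm and f_obj = 180.000 cm.

180 cm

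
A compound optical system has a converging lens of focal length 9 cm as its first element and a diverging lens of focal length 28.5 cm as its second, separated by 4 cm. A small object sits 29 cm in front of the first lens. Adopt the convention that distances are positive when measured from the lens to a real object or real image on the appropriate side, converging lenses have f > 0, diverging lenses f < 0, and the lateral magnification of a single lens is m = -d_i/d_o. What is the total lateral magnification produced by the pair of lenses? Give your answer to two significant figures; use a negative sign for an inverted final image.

First lens: d_i1 = 1/(1/9 - 1/29) = 13.050 cm.
m_1 = -(13.050)/29 = -0.4500.
This image would form 13.050 cm past lens 1, i.e. 9.050 cm beyond lens 2, so it is a virtual object for lens 2: d_o2 = 4 - 13.050 = -9.050 cm.
Second lens: d_i2 = 1/(1/(-28.5) - 1/(-9.050)) = 13.261 cm.
m_2 = -(13.261)/(-9.050) = 1.4653.
Overall magnification: m = m_1 m_2 = -0.6594.

-0.66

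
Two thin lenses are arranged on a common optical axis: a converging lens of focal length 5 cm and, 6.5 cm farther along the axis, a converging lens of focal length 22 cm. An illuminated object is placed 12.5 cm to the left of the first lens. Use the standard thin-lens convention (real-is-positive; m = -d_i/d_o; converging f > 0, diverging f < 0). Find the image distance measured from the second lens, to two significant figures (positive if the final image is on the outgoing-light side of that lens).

First lens: d_i1 = 1/(1/5 - 1/12.5) = 8.333 cm.
Since 8.333 cm > 6.5 cm, the first image lies past the second lens and serves as a virtual object: d_o2 = L - d_i1 = -1.833 cm.
Second lens: d_i2 = 1/(1/22 - 1/(-1.833)) = 1.692 cm.

1.7 cm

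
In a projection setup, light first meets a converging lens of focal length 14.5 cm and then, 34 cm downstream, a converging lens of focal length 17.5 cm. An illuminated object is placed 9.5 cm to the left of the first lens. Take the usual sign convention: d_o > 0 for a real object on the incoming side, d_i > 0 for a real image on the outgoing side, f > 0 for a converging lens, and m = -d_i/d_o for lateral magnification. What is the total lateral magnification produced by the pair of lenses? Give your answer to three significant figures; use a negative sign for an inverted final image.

Lens 1: 1/d_i1 = 1/f_1 - 1/d_o1 = 1/14.5 - 1/9.5 = -0.03630 cm^-1, so d_i1 = -27.550 cm.
m_1 = -(-27.550)/9.5 = 2.9000.
With d_i1 < 0 the first image is virtual and lies on the object side; the object distance for lens 2 is d_o2 = 34 - (-27.550) = 61.550 cm.
Lens 2: 1/d_i2 = 1/f_2 - 1/d_o2 = 1/17.5 - 1/(61.550) = 0.04090 cm^-1, so d_i2 = 24.452 cm.
m_2 = -(24.452)/(61.550) = -0.3973.
The system's lateral magnification is m_1 m_2 = (2.9000)(-0.3973) = -1.1521.

-1.15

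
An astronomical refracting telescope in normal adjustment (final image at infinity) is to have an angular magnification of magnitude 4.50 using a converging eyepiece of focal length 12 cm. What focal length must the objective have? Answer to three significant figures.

54.0 cm

|M| = f_obj/|f_eye|, so f_obj = |M| x |f_eye| = 4.5 x 12 = 54.000 cm.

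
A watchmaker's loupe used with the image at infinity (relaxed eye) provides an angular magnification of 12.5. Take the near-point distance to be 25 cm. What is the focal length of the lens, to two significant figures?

2.0 cm

For the image at infinity, M = D/f.
f = D/M = 25/12.5 = 2.000 cm.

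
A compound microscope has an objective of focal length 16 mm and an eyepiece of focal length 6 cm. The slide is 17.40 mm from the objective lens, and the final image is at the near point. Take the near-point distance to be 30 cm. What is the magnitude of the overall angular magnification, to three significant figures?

68.6

Convert to cm: f_obj = 16 mm = 1.6 cm; d_o = 17.40 mm = 1.74 cm.
Objective: 1/d_i = 1/f_obj - 1/d_o = 1/1.6 - 1/1.74 = 0.05029 cm^-1, so d_i = 19.886 cm.
m_obj = -d_i/d_o = -19.886/1.74 = -11.429.
Eyepiece angular magnification (image at near point): M_eye = 1 + D/f_e = 1 + 30/6 = 6.000.
Overall M = m_obj x M_eye = (-11.429)(6.000) = -68.57.
|M| = 68.57.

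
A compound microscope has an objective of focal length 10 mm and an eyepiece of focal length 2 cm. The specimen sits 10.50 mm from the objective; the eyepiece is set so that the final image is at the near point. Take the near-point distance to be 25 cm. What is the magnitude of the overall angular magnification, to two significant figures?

270

Convert to cm: f_obj = 10 mm = 1 cm; d_o = 10.50 mm = 1.05 cm.
Objective: 1/d_i = 1/f_obj - 1/d_o = 1/1 - 1/1.05 = 0.04762 cm^-1, so d_i = 21.000 cm.
m_obj = -d_i/d_o = -21.000/1.05 = -20.000.
Eyepiece angular magnification (image at near point): M_eye = 1 + D/f_e = 1 + 25/2 = 13.500.
Overall M = m_obj x M_eye = (-20.000)(13.500) = -270.00.
|M| = 270.00.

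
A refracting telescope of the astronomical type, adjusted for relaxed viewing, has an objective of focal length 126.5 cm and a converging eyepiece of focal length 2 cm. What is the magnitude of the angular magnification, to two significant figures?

|M| = f_obj/|f_eye| = 126.5/2 = 63.250.

63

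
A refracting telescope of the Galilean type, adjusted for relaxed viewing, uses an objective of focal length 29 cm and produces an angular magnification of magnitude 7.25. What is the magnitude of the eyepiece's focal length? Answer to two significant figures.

|M| = f_obj/|f_eye|, so |f_eye| = f_obj/|M| = 29/7.25 = 4.000 cm.
(The eyepiece is diverging, so its signed focal length is -4.000 cm.)

4.0 cm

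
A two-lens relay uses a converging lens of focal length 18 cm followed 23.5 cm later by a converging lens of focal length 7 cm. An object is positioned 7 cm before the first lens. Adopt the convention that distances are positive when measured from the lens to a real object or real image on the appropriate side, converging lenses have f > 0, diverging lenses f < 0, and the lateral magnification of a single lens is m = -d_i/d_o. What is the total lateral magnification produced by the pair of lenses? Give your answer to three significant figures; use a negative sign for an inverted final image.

-0.410

Applying the thin-lens equation to the first lens, 1/18 = 1/7 + 1/d_i1, which gives d_i1 = -11.455 cm.
Its lateral magnification is m_1 = -d_i1/d_o1 = -(-11.455)/7 = 1.6364.
With d_i1 < 0 the first image is virtual and lies on the object side; the object distance for lens 2 is d_o2 = 23.5 - (-11.455) = 34.955 cm.
Applying the thin-lens equation again with f_2 = 7 cm and d_o2 = 34.955 cm gives d_i2 = 8.753 cm.
m_2 = -(8.753)/(34.955) = -0.2504.
Overall magnification: m = m_1 m_2 = -0.4098.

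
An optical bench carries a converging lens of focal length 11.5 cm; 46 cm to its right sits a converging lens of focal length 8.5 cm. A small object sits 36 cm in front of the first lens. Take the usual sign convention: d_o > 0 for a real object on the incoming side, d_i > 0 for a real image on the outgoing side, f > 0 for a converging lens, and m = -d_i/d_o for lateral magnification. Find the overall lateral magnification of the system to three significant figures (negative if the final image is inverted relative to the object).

Applying the thin-lens equation to the first lens, 1/11.5 = 1/36 + 1/d_i1, which gives d_i1 = 16.898 cm.
Its lateral magnification is m_1 = -d_i1/d_o1 = -(16.898)/36 = -0.4694.
Object distance for lens 2: d_o2 = 46 - 16.898 = 29.102 cm.
Applying the thin-lens equation again with f_2 = 8.5 cm and d_o2 = 29.102 cm gives d_i2 = 12.007 cm.
m_2 = -(12.007)/(29.102) = -0.4126.
The system's lateral magnification is m_1 m_2 = (-0.4694)(-0.4126) = 0.1937.

0.194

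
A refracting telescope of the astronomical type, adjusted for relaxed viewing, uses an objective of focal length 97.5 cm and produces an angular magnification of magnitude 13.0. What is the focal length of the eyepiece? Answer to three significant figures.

7.50 cm

|M| = f_obj/f_eye, so f_eye = f_obj/|M| = 97.5/13.0 = 7.500 cm.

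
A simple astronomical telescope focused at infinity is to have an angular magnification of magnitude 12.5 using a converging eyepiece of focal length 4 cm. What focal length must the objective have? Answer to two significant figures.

50 cm

|M| = f_obj/|f_eye|, so f_obj = |M| x |f_eye| = 12.5 x 4 = 50.000 cm.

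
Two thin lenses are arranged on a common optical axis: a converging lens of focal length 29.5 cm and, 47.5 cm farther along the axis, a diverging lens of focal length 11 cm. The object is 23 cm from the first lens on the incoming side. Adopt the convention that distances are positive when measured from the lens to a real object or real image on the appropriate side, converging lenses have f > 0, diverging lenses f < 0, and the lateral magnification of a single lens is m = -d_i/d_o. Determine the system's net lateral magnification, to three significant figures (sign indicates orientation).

0.306

First lens: d_i1 = 1/(1/29.5 - 1/23) = -104.385 cm.
m_1 = -(-104.385)/23 = 4.5385.
With d_i1 < 0 the first image is virtual and lies on the object side; the object distance for lens 2 is d_o2 = 47.5 - (-104.385) = 151.885 cm.
Second lens: d_i2 = 1/(1/(-11) - 1/(151.885)) = -10.257 cm.
m_2 = -(-10.257)/(151.885) = 0.0675.
Overall magnification: m = m_1 m_2 = 0.3065.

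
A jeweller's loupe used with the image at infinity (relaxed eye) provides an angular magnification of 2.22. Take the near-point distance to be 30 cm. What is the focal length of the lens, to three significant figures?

13.5 cm

For the image at infinity, M = D/f.
f = D/M = 30/2.22 = 13.514 cm.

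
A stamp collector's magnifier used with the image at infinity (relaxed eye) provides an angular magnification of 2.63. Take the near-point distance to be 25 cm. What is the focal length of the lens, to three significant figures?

9.51 cm

For the image at infinity, M = D/f.
f = D/M = 25/2.63 = 9.506 cm.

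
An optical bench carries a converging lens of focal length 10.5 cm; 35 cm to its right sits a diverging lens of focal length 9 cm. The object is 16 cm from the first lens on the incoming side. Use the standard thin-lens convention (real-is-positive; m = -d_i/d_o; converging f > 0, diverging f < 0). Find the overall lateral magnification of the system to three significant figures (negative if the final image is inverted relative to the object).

First lens: d_i1 = 1/(1/10.5 - 1/16) = 30.545 cm.
m_1 = -(30.545)/16 = -1.9091.
The intermediate image is 30.545 cm to the right of lens 1, so d_o2 = L - d_i1 = 35 - 30.545 = 4.455 cm.
Second lens: d_i2 = 1/(1/(-9) - 1/(4.455)) = -2.980 cm.
m_2 = -(-2.980)/(4.455) = 0.6689.
Total m = m_1 x m_2 = (-1.9091)(0.6689) = -1.2770.

-1.28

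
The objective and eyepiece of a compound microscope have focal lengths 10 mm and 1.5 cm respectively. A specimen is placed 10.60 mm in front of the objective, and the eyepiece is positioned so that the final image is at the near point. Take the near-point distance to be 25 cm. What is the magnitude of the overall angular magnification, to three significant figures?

294

Convert to cm: f_obj = 10 mm = 1 cm; d_o = 10.60 mm = 1.06 cm.
Objective: 1/d_i = 1/f_obj - 1/d_o = 1/1 - 1/1.06 = 0.05660 cm^-1, so d_i = 17.667 cm.
m_obj = -d_i/d_o = -17.667/1.06 = -16.667.
Eyepiece angular magnification (image at near point): M_eye = 1 + D/f_e = 1 + 25/1.5 = 17.667.
Overall M = m_obj x M_eye = (-16.667)(17.667) = -294.44.
|M| = 294.44.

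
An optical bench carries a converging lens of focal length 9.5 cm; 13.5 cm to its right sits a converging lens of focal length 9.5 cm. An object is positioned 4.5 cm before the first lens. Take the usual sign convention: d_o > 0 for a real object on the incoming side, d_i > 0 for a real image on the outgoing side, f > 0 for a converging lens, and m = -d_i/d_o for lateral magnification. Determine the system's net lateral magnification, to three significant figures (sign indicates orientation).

First lens: d_i1 = 1/(1/9.5 - 1/4.5) = -8.550 cm.
m_1 = -(-8.550)/4.5 = 1.9000.
With d_i1 < 0 the first image is virtual and lies on the object side; the object distance for lens 2 is d_o2 = 13.5 - (-8.550) = 22.050 cm.
Second lens: d_i2 = 1/(1/9.5 - 1/(22.050)) = 16.691 cm.
m_2 = -(16.691)/(22.050) = -0.7570.
Total m = m_1 x m_2 = (1.9000)(-0.7570) = -1.4382.

-1.44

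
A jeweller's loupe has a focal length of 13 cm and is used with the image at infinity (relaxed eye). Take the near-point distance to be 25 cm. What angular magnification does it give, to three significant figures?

M = D/f = 25/13 = 1.923.

1.92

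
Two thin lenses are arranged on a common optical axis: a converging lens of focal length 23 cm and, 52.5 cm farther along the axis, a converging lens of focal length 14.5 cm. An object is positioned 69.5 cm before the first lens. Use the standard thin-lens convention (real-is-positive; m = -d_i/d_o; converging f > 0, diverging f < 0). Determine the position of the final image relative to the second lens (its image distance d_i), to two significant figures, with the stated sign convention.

73 cm

Applying the thin-lens equation to the first lens, 1/23 = 1/69.5 + 1/d_i1, which gives d_i1 = 34.376 cm.
Object distance for lens 2: d_o2 = 52.5 - 34.376 = 18.124 cm.
Applying the thin-lens equation again with f_2 = 14.5 cm and d_o2 = 18.124 cm gives d_i2 = 72.522 cm.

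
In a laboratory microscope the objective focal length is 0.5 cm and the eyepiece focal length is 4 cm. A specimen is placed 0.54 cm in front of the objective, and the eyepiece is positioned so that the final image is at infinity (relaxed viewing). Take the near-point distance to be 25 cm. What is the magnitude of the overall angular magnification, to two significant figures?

78

Objective: 1/d_i = 1/f_obj - 1/d_o = 1/0.5 - 1/0.54 = 0.14815 cm^-1, so d_i = 6.750 cm.
m_obj = -d_i/d_o = -6.750/0.54 = -12.500.
Eyepiece angular magnification (image at infinity): M_eye = D/f_e = 25/4 = 6.250.
Overall M = m_obj x M_eye = (-12.500)(6.250) = -78.12.
|M| = 78.12.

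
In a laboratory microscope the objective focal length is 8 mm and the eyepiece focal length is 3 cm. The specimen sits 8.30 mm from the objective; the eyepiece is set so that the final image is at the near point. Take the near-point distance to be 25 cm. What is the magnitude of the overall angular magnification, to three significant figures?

249

Convert to cm: f_obj = 8 mm = 0.8 cm; d_o = 8.30 mm = 0.83 cm.
Objective: 1/d_i = 1/f_obj - 1/d_o = 1/0.8 - 1/0.83 = 0.04518 cm^-1, so d_i = 22.133 cm.
m_obj = -d_i/d_o = -22.133/0.83 = -26.667.
Eyepiece angular magnification (image at near point): M_eye = 1 + D/f_e = 1 + 25/3 = 9.333.
Overall M = m_obj x M_eye = (-26.667)(9.333) = -248.89.
|M| = 248.89.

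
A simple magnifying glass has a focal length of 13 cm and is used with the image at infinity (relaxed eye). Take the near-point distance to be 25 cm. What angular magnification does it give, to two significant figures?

M = D/f = 25/13 = 1.923.

1.9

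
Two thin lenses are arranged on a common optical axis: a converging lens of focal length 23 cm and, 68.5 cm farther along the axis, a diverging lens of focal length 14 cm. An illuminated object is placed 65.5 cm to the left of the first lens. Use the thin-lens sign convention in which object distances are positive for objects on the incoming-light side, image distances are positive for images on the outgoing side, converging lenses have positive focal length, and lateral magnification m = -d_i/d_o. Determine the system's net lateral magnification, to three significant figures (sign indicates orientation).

First lens: d_i1 = 1/(1/23 - 1/65.5) = 35.447 cm.
m_1 = -(35.447)/65.5 = -0.5412.
The intermediate image is 35.447 cm to the right of lens 1, so d_o2 = L - d_i1 = 68.5 - 35.447 = 33.053 cm.
Second lens: d_i2 = 1/(1/(-14) - 1/(33.053)) = -9.834 cm.
m_2 = -(-9.834)/(33.053) = 0.2975.
The system's lateral magnification is m_1 m_2 = (-0.5412)(0.2975) = -0.1610.

-0.161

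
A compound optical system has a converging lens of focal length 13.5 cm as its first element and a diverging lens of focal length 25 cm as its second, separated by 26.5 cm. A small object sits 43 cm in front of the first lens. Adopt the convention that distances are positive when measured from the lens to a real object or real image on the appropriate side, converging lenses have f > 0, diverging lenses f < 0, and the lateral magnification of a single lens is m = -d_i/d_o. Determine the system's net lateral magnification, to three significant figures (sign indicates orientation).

Lens 1: 1/d_i1 = 1/f_1 - 1/d_o1 = 1/13.5 - 1/43 = 0.05082 cm^-1, so d_i1 = 19.678 cm.
m_1 = -(19.678)/43 = -0.4576.
The intermediate image is 19.678 cm to the right of lens 1, so d_o2 = L - d_i1 = 26.5 - 19.678 = 6.822 cm.
Lens 2: 1/d_i2 = 1/f_2 - 1/d_o2 = 1/(-25) - 1/(6.822) = -0.18658 cm^-1, so d_i2 = -5.360 cm.
m_2 = -(-5.360)/(6.822) = 0.7856.
The system's lateral magnification is m_1 m_2 = (-0.4576)(0.7856) = -0.3595.

-0.360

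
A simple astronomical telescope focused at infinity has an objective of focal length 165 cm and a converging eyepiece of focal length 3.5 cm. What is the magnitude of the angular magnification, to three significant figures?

|M| = f_obj/|f_eye| = 165/3.5 = 47.143.

47.1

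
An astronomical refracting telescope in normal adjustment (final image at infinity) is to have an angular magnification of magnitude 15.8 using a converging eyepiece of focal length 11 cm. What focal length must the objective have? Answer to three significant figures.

174 cm

|M| = f_obj/|f_eye|, so f_obj = |M| x |f_eye| = 15.8 x 11 = 173.800 cm.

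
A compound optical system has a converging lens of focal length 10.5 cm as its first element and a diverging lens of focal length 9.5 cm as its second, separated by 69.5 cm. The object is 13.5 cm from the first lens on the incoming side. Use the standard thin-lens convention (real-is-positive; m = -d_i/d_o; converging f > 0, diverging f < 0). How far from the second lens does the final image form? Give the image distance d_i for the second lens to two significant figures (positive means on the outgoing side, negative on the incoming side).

Applying the thin-lens equation to the first lens, 1/10.5 = 1/13.5 + 1/d_i1, which gives d_i1 = 47.250 cm.
That image sits 22.250 cm in front of the second lens, so d_o2 = 22.250 cm.
Applying the thin-lens equation again with f_2 = -9.5 cm and d_o2 = 22.250 cm gives d_i2 = -6.657 cm.

-6.7 cm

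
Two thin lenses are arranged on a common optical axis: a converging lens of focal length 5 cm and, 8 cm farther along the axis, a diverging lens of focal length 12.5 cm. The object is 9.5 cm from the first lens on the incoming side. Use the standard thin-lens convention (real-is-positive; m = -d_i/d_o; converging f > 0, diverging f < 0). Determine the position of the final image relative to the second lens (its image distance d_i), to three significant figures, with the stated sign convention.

Applying the thin-lens equation to the first lens, 1/5 = 1/9.5 + 1/d_i1, which gives d_i1 = 10.556 cm.
Since 10.556 cm > 8 cm, the first image lies past the second lens and serves as a virtual object: d_o2 = L - d_i1 = -2.556 cm.
Applying the thin-lens equation again with f_2 = -12.5 cm and d_o2 = -2.556 cm gives d_i2 = 3.212 cm.

3.21 cm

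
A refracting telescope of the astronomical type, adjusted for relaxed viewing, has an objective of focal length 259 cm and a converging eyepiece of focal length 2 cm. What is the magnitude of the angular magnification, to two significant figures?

130

|M| = f_obj/|f_eye| = 259/2 = 129.500.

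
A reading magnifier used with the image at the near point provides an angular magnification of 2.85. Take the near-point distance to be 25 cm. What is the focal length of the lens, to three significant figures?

13.5 cm

For the image at the near point, M = 1 + D/f.
f = D/(M - 1) = 25/(2.85 - 1) = 13.514 cm.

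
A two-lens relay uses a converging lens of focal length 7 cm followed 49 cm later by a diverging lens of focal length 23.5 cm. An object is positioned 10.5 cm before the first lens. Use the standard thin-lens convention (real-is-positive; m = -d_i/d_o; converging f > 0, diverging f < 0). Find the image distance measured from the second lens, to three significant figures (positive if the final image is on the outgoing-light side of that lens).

Applying the thin-lens equation to the first lens, 1/7 = 1/10.5 + 1/d_i1, which gives d_i1 = 21.000 cm.
The intermediate image is 21.000 cm to the right of lens 1, so d_o2 = L - d_i1 = 49 - 21.000 = 28.000 cm.
Applying the thin-lens equation again with f_2 = -23.5 cm and d_o2 = 28.000 cm gives d_i2 = -12.777 cm.

-12.8 cm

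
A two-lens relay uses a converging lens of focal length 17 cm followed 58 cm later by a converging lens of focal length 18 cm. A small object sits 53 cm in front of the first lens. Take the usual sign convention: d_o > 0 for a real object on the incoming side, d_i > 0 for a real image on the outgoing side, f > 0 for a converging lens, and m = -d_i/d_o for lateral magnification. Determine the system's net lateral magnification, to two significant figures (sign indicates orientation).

0.57

Lens 1: 1/d_i1 = 1/f_1 - 1/d_o1 = 1/17 - 1/53 = 0.03996 cm^-1, so d_i1 = 25.028 cm.
m_1 = -(25.028)/53 = -0.4722.
That image sits 32.972 cm in front of the second lens, so d_o2 = 32.972 cm.
Lens 2: 1/d_i2 = 1/f_2 - 1/d_o2 = 1/18 - 1/(32.972) = 0.02523 cm^-1, so d_i2 = 39.640 cm.
m_2 = -(39.640)/(32.972) = -1.2022.
The system's lateral magnification is m_1 m_2 = (-0.4722)(-1.2022) = 0.5677.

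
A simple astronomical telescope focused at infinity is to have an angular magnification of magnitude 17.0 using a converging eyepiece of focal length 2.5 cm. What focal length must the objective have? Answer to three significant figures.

42.5 cm

|M| = f_obj/|f_eye|, so f_obj = |M| x |f_eye| = 17.0 x 2.5 = 42.500 cm.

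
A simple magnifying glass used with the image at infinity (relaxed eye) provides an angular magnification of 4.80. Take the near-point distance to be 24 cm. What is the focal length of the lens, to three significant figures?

For the image at infinity, M = D/f.
f = D/M = 24/4.8 = 5.000 cm.

5.00 cm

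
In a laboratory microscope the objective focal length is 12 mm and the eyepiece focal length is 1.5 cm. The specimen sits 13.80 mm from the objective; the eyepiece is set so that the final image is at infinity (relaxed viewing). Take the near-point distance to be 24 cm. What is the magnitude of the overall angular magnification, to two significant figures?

Convert to cm: f_obj = 12 mm = 1.2 cm; d_o = 13.80 mm = 1.38 cm.
Objective: 1/d_i = 1/f_obj - 1/d_o = 1/1.2 - 1/1.38 = 0.10870 cm^-1, so d_i = 9.200 cm.
m_obj = -d_i/d_o = -9.200/1.38 = -6.667.
Eyepiece angular magnification (image at infinity): M_eye = D/f_e = 24/1.5 = 16.000.
Overall M = m_obj x M_eye = (-6.667)(16.000) = -106.67.
|M| = 106.67.

110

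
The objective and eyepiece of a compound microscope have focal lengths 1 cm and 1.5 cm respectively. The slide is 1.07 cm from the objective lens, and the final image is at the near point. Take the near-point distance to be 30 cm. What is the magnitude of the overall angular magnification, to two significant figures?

Objective: 1/d_i = 1/f_obj - 1/d_o = 1/1 - 1/1.07 = 0.06542 cm^-1, so d_i = 15.286 cm.
m_obj = -d_i/d_o = -15.286/1.07 = -14.286.
Eyepiece angular magnification (image at near point): M_eye = 1 + D/f_e = 1 + 30/1.5 = 21.000.
Overall M = m_obj x M_eye = (-14.286)(21.000) = -300.00.
|M| = 300.00.

300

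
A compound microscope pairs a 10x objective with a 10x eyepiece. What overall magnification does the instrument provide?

100

The overall magnification of a compound microscope is the product of the objective and eyepiece magnifications:
M = M_obj x M_eye = 10 x 10 = 100.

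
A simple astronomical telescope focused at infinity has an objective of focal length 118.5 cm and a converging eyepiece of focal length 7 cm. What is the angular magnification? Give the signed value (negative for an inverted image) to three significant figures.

M = -f_obj/f_eye = -118.5/(7) = -16.929.

-16.9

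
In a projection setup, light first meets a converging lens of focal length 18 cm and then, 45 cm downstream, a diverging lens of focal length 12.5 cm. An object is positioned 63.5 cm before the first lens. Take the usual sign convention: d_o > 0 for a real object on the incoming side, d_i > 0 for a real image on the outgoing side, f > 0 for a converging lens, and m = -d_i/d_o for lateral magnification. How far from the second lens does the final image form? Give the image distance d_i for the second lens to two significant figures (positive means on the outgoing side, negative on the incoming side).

Lens 1: 1/d_i1 = 1/f_1 - 1/d_o1 = 1/18 - 1/63.5 = 0.03981 cm^-1, so d_i1 = 25.121 cm.
The intermediate image is 25.121 cm to the right of lens 1, so d_o2 = L - d_i1 = 45 - 25.121 = 19.879 cm.
Lens 2: 1/d_i2 = 1/f_2 - 1/d_o2 = 1/(-12.5) - 1/(19.879) = -0.13030 cm^-1, so d_i2 = -7.674 cm.

-7.7 cm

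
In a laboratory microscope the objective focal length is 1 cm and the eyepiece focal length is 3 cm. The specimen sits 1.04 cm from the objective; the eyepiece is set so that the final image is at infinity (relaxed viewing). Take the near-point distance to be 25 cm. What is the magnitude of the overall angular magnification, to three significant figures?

208

Objective: 1/d_i = 1/f_obj - 1/d_o = 1/1 - 1/1.04 = 0.03846 cm^-1, so d_i = 26.000 cm.
m_obj = -d_i/d_o = -26.000/1.04 = -25.000.
Eyepiece angular magnification (image at infinity): M_eye = D/f_e = 25/3 = 8.333.
Overall M = m_obj x M_eye = (-25.000)(8.333) = -208.33.
|M| = 208.33.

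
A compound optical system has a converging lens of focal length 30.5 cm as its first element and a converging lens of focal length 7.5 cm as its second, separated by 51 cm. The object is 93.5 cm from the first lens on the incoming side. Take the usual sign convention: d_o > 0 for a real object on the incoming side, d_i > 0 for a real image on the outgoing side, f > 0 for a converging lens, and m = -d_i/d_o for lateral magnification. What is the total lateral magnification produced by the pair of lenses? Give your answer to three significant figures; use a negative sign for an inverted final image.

-2.06

Lens 1: 1/d_i1 = 1/f_1 - 1/d_o1 = 1/30.5 - 1/93.5 = 0.02209 cm^-1, so d_i1 = 45.266 cm.
m_1 = -(45.266)/93.5 = -0.4841.
Object distance for lens 2: d_o2 = 51 - 45.266 = 5.734 cm.
Lens 2: 1/d_i2 = 1/f_2 - 1/d_o2 = 1/7.5 - 1/(5.734) = -0.04106 cm^-1, so d_i2 = -24.354 cm.
m_2 = -(-24.354)/(5.734) = 4.2472.
The system's lateral magnification is m_1 m_2 = (-0.4841)(4.2472) = -2.0562.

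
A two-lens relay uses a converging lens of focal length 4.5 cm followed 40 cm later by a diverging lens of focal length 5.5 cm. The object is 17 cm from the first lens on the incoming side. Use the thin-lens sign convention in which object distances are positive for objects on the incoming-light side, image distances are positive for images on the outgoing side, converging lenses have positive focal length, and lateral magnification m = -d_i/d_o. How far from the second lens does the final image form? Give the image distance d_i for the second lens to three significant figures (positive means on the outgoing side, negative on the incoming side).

-4.73 cm

First lens: d_i1 = 1/(1/4.5 - 1/17) = 6.120 cm.
Object distance for lens 2: d_o2 = 40 - 6.120 = 33.880 cm.
Second lens: d_i2 = 1/(1/(-5.5) - 1/(33.880)) = -4.732 cm.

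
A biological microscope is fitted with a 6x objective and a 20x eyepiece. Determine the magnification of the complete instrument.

120

The overall magnification of a compound microscope is the product of the objective and eyepiece magnifications:
M = M_obj x M_eye = 6 x 20 = 120.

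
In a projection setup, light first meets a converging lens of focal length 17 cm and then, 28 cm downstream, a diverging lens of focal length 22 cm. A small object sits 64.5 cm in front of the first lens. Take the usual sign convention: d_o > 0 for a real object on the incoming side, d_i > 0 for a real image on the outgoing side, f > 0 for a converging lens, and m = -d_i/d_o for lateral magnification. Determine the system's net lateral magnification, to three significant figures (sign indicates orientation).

Applying the thin-lens equation to the first lens, 1/17 = 1/64.5 + 1/d_i1, which gives d_i1 = 23.084 cm.
Its lateral magnification is m_1 = -d_i1/d_o1 = -(23.084)/64.5 = -0.3579.
Object distance for lens 2: d_o2 = 28 - 23.084 = 4.916 cm.
Applying the thin-lens equation again with f_2 = -22 cm and d_o2 = 4.916 cm gives d_i2 = -4.018 cm.
m_2 = -(-4.018)/(4.916) = 0.8174.
Total m = m_1 x m_2 = (-0.3579)(0.8174) = -0.2925.

-0.293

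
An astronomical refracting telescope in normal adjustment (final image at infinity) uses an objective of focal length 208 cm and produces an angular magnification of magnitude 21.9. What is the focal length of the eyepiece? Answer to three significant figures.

|M| = f_obj/f_eye, so f_eye = f_obj/|M| = 208/21.9 = 9.498 cm.

9.50 cm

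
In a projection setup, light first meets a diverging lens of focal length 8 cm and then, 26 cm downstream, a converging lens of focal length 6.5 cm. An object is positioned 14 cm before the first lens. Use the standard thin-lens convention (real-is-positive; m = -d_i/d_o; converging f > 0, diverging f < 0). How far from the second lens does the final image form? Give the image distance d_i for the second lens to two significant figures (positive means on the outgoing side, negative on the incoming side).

Applying the thin-lens equation to the first lens, 1/(-8) = 1/14 + 1/d_i1, which gives d_i1 = -5.091 cm.
The intermediate image is virtual, 5.091 cm to the left of lens 1, so d_o2 = L - d_i1 = 26 - (-5.091) = 31.091 cm.
Applying the thin-lens equation again with f_2 = 6.5 cm and d_o2 = 31.091 cm gives d_i2 = 8.218 cm.

8.2 cm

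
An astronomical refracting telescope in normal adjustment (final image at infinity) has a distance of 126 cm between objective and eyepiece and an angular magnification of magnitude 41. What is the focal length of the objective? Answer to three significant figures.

123 cm

In normal adjustment the tube length equals f_obj + f_eye and |M| = f_obj/f_eye.
So f_obj = 41 f_eye and 41 f_eye + f_eye = 126 cm, giving f_eye = 126/42 = 3.000 cm and f_obj = 123.000 cm.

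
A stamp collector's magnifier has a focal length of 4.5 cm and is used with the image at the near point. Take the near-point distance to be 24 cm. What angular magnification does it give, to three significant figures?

M = 1 + D/f = 1 + 24/4.5 = 6.333.

6.33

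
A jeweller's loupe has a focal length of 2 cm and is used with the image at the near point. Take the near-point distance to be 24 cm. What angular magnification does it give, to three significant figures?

13.0

M = 1 + D/f = 1 + 24/2 = 13.000.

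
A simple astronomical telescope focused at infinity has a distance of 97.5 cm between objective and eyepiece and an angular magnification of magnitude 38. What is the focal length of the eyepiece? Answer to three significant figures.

2.50 cm

In normal adjustment the tube length equals f_obj + f_eye and |M| = f_obj/f_eye.
So f_obj = 38 f_eye and 38 f_eye + f_eye = 97.5 cm, giving f_eye = 97.5/39 = 2.500 cm and f_obj = 95.000 cm.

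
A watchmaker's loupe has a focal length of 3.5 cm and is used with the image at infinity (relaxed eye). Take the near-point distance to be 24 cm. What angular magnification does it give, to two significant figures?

M = D/f = 24/3.5 = 6.857.

6.9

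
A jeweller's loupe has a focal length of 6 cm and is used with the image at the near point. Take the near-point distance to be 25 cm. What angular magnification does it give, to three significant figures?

5.17

M = 1 + D/f = 1 + 25/6 = 5.167.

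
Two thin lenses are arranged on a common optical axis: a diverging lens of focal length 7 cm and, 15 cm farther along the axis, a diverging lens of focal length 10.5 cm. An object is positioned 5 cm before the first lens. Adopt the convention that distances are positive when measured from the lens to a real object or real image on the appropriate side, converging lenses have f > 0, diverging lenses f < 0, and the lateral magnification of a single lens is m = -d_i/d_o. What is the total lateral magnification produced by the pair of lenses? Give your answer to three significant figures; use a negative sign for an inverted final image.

Applying the thin-lens equation to the first lens, 1/(-7) = 1/5 + 1/d_i1, which gives d_i1 = -2.917 cm.
Its lateral magnification is m_1 = -d_i1/d_o1 = -(-2.917)/5 = 0.5833.
With d_i1 < 0 the first image is virtual and lies on the object side; the object distance for lens 2 is d_o2 = 15 - (-2.917) = 17.917 cm.
Applying the thin-lens equation again with f_2 = -10.5 cm and d_o2 = 17.917 cm gives d_i2 = -6.620 cm.
m_2 = -(-6.620)/(17.917) = 0.3695.
Overall magnification: m = m_1 m_2 = 0.2155.

0.216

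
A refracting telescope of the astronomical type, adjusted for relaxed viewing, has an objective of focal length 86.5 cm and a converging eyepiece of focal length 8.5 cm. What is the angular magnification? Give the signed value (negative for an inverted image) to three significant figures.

M = -f_obj/f_eye = -86.5/(8.5) = -10.176.

-10.2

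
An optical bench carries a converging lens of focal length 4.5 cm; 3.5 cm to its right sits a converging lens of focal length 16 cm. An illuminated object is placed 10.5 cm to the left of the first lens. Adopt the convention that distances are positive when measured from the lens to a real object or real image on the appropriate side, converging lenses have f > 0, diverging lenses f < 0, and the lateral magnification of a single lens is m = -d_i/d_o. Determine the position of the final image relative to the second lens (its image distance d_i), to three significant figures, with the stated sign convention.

3.44 cm

Applying the thin-lens equation to the first lens, 1/4.5 = 1/10.5 + 1/d_i1, which gives d_i1 = 7.875 cm.
Since 7.875 cm > 3.5 cm, the first image lies past the second lens and serves as a virtual object: d_o2 = L - d_i1 = -4.375 cm.
Applying the thin-lens equation again with f_2 = 16 cm and d_o2 = -4.375 cm gives d_i2 = 3.436 cm.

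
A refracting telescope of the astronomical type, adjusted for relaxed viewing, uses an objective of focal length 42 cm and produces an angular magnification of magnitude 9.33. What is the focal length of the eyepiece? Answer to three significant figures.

4.50 cm

|M| = f_obj/f_eye, so f_eye = f_obj/|M| = 42/9.33 = 4.502 cm.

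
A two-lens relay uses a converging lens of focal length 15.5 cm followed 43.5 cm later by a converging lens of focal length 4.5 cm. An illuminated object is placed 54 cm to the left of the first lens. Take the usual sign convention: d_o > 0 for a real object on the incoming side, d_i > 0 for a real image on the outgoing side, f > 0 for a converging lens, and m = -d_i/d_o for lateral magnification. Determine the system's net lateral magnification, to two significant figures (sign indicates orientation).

Applying the thin-lens equation to the first lens, 1/15.5 = 1/54 + 1/d_i1, which gives d_i1 = 21.740 cm.
Its lateral magnification is m_1 = -d_i1/d_o1 = -(21.740)/54 = -0.4026.
The intermediate image is 21.740 cm to the right of lens 1, so d_o2 = L - d_i1 = 43.5 - 21.740 = 21.760 cm.
Applying the thin-lens equation again with f_2 = 4.5 cm and d_o2 = 21.760 cm gives d_i2 = 5.673 cm.
m_2 = -(5.673)/(21.760) = -0.2607.
Total m = m_1 x m_2 = (-0.4026)(-0.2607) = 0.1050.

0.10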